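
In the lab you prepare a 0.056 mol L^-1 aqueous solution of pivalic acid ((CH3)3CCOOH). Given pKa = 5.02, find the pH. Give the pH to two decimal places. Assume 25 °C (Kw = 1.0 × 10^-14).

pH = 3.14

(CH3)3CCOOH ⇌ (CH3)3CCOO- + H+
Ka = 10^(−5.02) = 9.55 × 10^-6
From the ICE table, Ka = x²/(0.056 − x) = 9.55 × 10^-6.
Since Ka ≪ C₀, x ≈ √(Ka·C₀) = 7.31 × 10^-4 M.
Check: 1.3% ionized — well under 5%, approximation valid.
pH = −log[H+] = −log(7.31 × 10^-4) = 3.14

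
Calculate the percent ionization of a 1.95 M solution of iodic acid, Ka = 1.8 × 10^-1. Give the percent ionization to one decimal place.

26.1%

HIO3 ⇌ IO3- + H+; let x = [H+] at equilibrium.
Solve x² + 0.18x − 0.351 = 0 → x = 5.09 × 10^-1 M
% ionization = x/C₀ × 100% = 5.09 × 10^-1/1.95 × 100% = 26.1%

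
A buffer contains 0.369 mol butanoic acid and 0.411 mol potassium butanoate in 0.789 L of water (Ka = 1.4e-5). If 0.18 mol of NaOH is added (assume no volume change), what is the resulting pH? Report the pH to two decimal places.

pH = 5.35

OH- converts CH3(CH2)2COOH to CH3(CH2)2COO-: CH3(CH2)2COOH → 0.189 mol, CH3(CH2)2COO- → 0.591 mol.
pKa = −log(1.4 × 10^-5) = 4.854
pH = pKa + log([A⁻]/[HA]) = 4.854 + log(0.591/0.189) = 4.854 +0.495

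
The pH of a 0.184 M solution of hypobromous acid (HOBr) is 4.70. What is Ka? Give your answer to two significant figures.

Ka = 2.2 × 10^-9

[H+] = 10^(-4.70) = 2.00 × 10^-5 M
At equilibrium [HA] = 0.184 − 2.00 × 10^-5 = 1.84 × 10^-1 M
Ka = [H+][A-]/[HA] = (2.00 × 10^-5)² / 1.84 × 10^-1 = 2.2 × 10^-9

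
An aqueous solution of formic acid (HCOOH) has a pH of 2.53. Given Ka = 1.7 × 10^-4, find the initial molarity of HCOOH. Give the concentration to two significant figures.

[H+] = 10^(-2.53) = 2.95 × 10^-3 M = x
Ka = x²/(C₀ − x) ⇒ C₀ = x + x²/Ka
C₀ = 2.95 × 10^-3 + (2.95 × 10^-3)²/(1.7 × 10^-4) = 5.41 × 10^-2 M

C₀ = 5.4 × 10^-2 M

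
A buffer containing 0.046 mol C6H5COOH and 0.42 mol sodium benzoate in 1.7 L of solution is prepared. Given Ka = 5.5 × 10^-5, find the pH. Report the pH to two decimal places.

pH = 5.22

pKa = −log(5.5 × 10^-5) = 4.260
Henderson–Hasselbalch: pH = pKa + log([C6H5COO-]/[C6H5COOH]) = 4.260 + log(0.42/0.046)
pH = 4.260 + (+0.960) = 5.22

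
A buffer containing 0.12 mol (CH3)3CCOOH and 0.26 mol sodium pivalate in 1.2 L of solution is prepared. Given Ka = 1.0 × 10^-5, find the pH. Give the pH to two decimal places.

pH = 5.34

pKa = −log(1.0 × 10^-5) = 5.000
Using pH = pKa + log([base]/[acid]) with [base]/[acid] = 0.26/0.12:
pH = 5.000 + (+0.336) = 5.34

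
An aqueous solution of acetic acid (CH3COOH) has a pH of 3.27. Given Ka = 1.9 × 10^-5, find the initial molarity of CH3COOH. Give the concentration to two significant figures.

[H+] = 10^(-3.27) = 5.37 × 10^-4 M = x
Ka = x²/(C₀ − x) ⇒ C₀ = x + x²/Ka
C₀ = 5.37 × 10^-4 + (5.37 × 10^-4)²/(1.9 × 10^-5) = 1.57 × 10^-2 M

C₀ = 1.6 × 10^-2 M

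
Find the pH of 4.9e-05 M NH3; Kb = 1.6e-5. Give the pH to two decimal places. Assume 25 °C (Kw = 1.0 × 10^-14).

pH = 9.32

NH3 + H2O ⇌ NH4+ + OH-
From the ICE table, Kb = x²/(4.9e-05 − x) = 1.6 × 10^-5.
The 5% rule fails; solving x² + Kb·x − Kb·C₀ = 0 exactly:
x = [−1.6e-05 + √(1.6e-05² + 3.14e-09)]/2 = 2.11 × 10^-5 M
pOH = 4.68, so pH = 14.00 − pOH = 9.32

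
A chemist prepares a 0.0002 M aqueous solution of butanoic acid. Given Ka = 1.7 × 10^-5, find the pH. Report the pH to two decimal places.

pH = 4.30

CH3(CH2)2COOH ⇌ CH3(CH2)2COO- + H+
Ka = x²/(0.0002 − x) = 1.7 × 10^-5
Here C₀/Ka ≈ 11.8, so the small-x approximation fails. Use the quadratic:
x = [−1.7e-05 + √(1.7e-05² + 1.36e-08)]/2 = 5.04 × 10^-5 M
pH = −log(5.04 × 10^-5) = 4.30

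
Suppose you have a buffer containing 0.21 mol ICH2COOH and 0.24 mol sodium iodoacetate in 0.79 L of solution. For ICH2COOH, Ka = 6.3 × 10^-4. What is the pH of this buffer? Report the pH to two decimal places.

pH = 3.26

pKa = −log(6.3 × 10^-4) = 3.201
pH = pKa + log([A⁻]/[HA]) = 3.201 + log(0.24/0.21)
pH = 3.201 + (+0.058) = 3.26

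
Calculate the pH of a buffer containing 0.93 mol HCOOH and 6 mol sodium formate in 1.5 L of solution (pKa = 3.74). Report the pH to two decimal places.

pH = 4.55

Using pH = pKa + log([base]/[acid]) with [base]/[acid] = 6/0.93:
pH = 3.74 + (+0.810) = 4.55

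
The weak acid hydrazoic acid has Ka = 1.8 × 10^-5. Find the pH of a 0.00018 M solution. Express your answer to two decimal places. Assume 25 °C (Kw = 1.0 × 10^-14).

HN3 ⇌ N3- + H+
From the ICE table, Ka = [H+]²/(0.00018 − [H+]) = 1.8 × 10^-5.
Here C₀/Ka ≈ 10, so the small-[H+] approximation fails. Use the quadratic:
[H+] = [−1.8e-05 + √(1.8e-05² + 1.3e-08)]/2 = 4.86 × 10^-5 M
pH = −log(4.86 × 10^-5) = 4.31

pH = 4.31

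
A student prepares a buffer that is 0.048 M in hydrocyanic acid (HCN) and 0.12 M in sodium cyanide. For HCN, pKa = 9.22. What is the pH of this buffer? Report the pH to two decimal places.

pH = 9.62

Henderson–Hasselbalch: pH = pKa + log([CN-]/[HCN]) = 9.22 + log(0.12/0.048)
pH = 9.22 + (+0.398) = 9.62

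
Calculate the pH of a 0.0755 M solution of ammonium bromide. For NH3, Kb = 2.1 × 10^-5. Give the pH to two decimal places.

NH4+ is the conjugate acid of the weak base NH3.
Ka = Kw/Kb = 1.0×10^-14 / 2.1 × 10^-5 = 4.76 × 10^-10
From the ICE table, Ka = x²/(0.0755 − x) = 4.76 × 10^-10.
Since Ka ≪ C₀, x ≈ √(Ka·C₀) = 5.99 × 10^-6 M.
(x/C₀ = 0.0079% < 5%, so the approximation holds.)
pH = −log[H+] = −log(5.99 × 10^-6) = 5.22

pH = 5.22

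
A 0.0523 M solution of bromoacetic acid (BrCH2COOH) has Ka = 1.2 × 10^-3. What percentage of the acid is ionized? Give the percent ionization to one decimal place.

BrCH2COOH ⇌ BrCH2COO- + H+; let x = [H+] at equilibrium.
Solve x² + 0.0012x − 6.28e-05 = 0 → x = 7.34 × 10^-3 M
% ionization = x/C₀ × 100% = 7.34 × 10^-3/0.0523 × 100% = 14.0%

14.0%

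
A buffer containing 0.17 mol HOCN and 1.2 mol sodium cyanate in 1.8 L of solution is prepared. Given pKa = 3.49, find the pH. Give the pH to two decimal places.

pH = 4.34

Using pH = pKa + log([base]/[acid]) with [base]/[acid] = 1.2/0.17:
pH = 3.49 + (+0.849) = 4.34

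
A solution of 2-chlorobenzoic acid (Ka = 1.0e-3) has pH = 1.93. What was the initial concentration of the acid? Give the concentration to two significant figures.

C₀ = 1.5 × 10^-1 M

[H+] = 10^(-1.93) = 1.17 × 10^-2 M = x
Ka = x²/(C₀ − x) ⇒ C₀ = x + x²/Ka
C₀ = 1.17 × 10^-2 + (1.17 × 10^-2)²/(1.0 × 10^-3) = 1.49 × 10^-1 M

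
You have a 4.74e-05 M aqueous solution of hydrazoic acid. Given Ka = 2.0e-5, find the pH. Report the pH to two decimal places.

HN3 ⇌ N3- + H+
Ka = [H+]²/(4.74e-05 − [H+]) = 2.0 × 10^-5
[H+] is not negligible relative to C₀; solve [H+]² + 2e-05·[H+] − 9.48e-10 = 0.
[H+] = (−Ka + √(Ka² + 4·Ka·C₀))/2 = 2.24 × 10^-5 M
pH = −log(2.24 × 10^-5) = 4.65

pH = 4.65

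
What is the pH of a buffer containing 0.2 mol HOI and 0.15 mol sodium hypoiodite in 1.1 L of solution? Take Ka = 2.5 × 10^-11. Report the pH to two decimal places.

pKa = −log(2.5 × 10^-11) = 10.602
Henderson–Hasselbalch: pH = pKa + log([OI-]/[HOI]) = 10.602 + log(0.15/0.2)
pH = 10.602 + (-0.125) = 10.48

pH = 10.48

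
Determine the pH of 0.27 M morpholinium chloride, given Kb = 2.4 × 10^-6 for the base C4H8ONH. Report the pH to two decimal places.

C4H8ONH2+ is the conjugate acid of the weak base C4H8ONH.
Ka = Kw/Kb = 1.0×10^-14 / 2.4 × 10^-6 = 4.17 × 10^-9
From the ICE table, Ka = x²/(0.27 − x) = 4.17 × 10^-9.
Neglecting x in the denominator: x = √(4.17 × 10^-9 × 0.27) = 3.36 × 10^-5 M
Check: 0.012% ionized — well under 5%, approximation valid.
pH = −log[H+] = −log(3.36 × 10^-5) = 4.47

pH = 4.47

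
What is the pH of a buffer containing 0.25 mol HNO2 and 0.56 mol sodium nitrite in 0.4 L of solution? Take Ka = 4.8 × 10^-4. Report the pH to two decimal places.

pH = 3.67

pKa = −log(4.8 × 10^-4) = 3.319
Using pH = pKa + log([base]/[acid]) with [base]/[acid] = 0.56/0.25:
pH = 3.319 + (+0.350) = 3.67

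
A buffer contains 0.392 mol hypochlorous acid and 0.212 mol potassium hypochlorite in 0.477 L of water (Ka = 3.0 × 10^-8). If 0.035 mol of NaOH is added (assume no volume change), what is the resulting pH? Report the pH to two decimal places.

pH = 7.36

OH- converts HOCl to OCl-: HOCl → 0.357 mol, OCl- → 0.247 mol.
pKa = −log(3.0 × 10^-8) = 7.523
pH = pKa + log([A⁻]/[HA]) = 7.523 + log(0.247/0.357) = 7.523 -0.160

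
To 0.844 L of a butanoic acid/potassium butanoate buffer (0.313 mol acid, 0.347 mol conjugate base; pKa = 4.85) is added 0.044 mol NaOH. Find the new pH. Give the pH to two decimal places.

pH = 5.01

After neutralization: n(CH3(CH2)2COOH) = 0.269 mol, n(CH3(CH2)2COO-) = 0.391 mol.
pH = pKa + log([A⁻]/[HA]) = 4.85 + log(0.391/0.269) = 4.85 +0.162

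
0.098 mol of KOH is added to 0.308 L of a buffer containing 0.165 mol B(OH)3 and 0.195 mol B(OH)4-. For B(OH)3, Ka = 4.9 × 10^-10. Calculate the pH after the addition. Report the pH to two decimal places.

After neutralization: n(B(OH)3) = 0.067 mol, n(B(OH)4-) = 0.293 mol.
pKa = −log(4.9 × 10^-10) = 9.310
pH = pKa + log(n_B(OH)4-/n_B(OH)3) = 9.310 + log(0.293/0.067) = 9.310 + (+0.641)

pH = 9.95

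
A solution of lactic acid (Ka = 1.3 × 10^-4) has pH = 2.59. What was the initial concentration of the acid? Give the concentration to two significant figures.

C₀ = 5.3 × 10^-2 M

[H+] = 10^(-2.59) = 2.57 × 10^-3 M = x
Ka = x²/(C₀ − x) ⇒ C₀ = x + x²/Ka
C₀ = 2.57 × 10^-3 + (2.57 × 10^-3)²/(1.3 × 10^-4) = 5.34 × 10^-2 M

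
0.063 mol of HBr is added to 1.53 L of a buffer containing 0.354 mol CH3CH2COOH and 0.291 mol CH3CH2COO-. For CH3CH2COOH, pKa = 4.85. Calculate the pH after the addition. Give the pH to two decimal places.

pH = 4.59

After neutralization: n(CH3CH2COOH) = 0.417 mol, n(CH3CH2COO-) = 0.228 mol.
Henderson–Hasselbalch with mole ratio 0.228/0.417: pH = 4.85 + (-0.262)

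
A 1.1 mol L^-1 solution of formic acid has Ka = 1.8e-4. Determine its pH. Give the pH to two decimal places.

HCOOH ⇌ HCOO- + H+
From the ICE table, Ka = [H+]²/(1.1 − [H+]) = 1.8 × 10^-4.
Neglecting [H+] in the denominator: [H+] = √(1.8 × 10^-4 × 1.1) = 1.41 × 10^-2 M
pH = −log(1.41 × 10^-2) = 1.85

pH = 1.85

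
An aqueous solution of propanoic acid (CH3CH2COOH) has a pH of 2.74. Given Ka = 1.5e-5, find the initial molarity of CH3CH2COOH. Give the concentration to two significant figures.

[H+] = 10^(-2.74) = 1.82 × 10^-3 M = x
Ka = x²/(C₀ − x) ⇒ C₀ = x + x²/Ka
C₀ = 1.82 × 10^-3 + (1.82 × 10^-3)²/(1.5 × 10^-5) = 2.23 × 10^-1 M

C₀ = 2.2 × 10^-1 M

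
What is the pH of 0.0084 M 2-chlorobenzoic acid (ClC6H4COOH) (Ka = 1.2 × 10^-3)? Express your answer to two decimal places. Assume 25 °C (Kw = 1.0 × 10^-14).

ClC6H4COOH ⇌ ClC6H4COO- + H+
Let x = [H+] at equilibrium. Ka = x²/(0.0084 − x).
Here C₀/Ka ≈ 7, so the small-x approximation fails. Use the quadratic:
x = (−Ka + √(Ka² + 4·Ka·C₀))/2 = 2.63 × 10^-3 M
pH = −log(2.63 × 10^-3) = 2.58

pH = 2.58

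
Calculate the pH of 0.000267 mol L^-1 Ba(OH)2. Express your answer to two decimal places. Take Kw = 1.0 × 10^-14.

Ba(OH)2 is a strong base (each formula unit releases 2 OH-); [OH-] = 0.000534 M.
pOH = -log(0.000534) = 3.27
pH = 14.00 - 3.27 = 10.73

pH = 10.73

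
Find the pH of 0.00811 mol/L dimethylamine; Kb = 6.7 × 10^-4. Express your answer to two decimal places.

(CH3)2NH + H2O ⇌ (CH3)2NH2+ + OH-
Kb = x²/(0.00811 − x) = 6.7 × 10^-4
Here C₀/Kb ≈ 12.1, so the small-x approximation fails. Use the quadratic:
x = [−0.00067 + √(0.00067² + 2.17e-05)]/2 = 2.02 × 10^-3 M
pOH = 2.69, so pH = 14.00 − pOH = 11.31

pH = 11.31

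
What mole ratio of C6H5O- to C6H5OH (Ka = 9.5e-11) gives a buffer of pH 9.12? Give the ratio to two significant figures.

ratio = 0.13

pKa = -log(9.5 × 10^-11) = 10.022
pH = pKa + log(r) ⇒ log(r) = 9.12 − 10.022 = -0.902
r = [C6H5O-]/[C6H5OH] = 10^(-0.902) = 0.125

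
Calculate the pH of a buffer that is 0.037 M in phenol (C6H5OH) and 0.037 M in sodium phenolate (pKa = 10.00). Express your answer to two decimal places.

pH = 10.00

pH = pKa + log([A⁻]/[HA]) = 10.00 + log(0.037/0.037)
pH = 10.00 + (+0.000) = 10.00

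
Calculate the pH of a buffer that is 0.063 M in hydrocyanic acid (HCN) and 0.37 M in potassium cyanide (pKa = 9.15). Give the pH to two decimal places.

pH = 9.92

Using pH = pKa + log([base]/[acid]) with [base]/[acid] = 0.37/0.063:
pH = 9.15 + (+0.769) = 9.92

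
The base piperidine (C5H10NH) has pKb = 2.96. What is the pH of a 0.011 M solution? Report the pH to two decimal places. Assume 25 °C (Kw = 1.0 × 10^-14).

pH = 11.47

C5H10NH + H2O ⇌ C5H10NH2+ + OH-
Kb = 10^(−2.96) = 1.10 × 10^-3
Kb = x²/(0.011 − x) = 1.10 × 10^-3
Here C₀/Kb ≈ 10, so the small-x approximation fails. Use the quadratic:
x = (−Kb + √(Kb² + 4·Kb·C₀))/2 = 2.97 × 10^-3 M
pOH = 2.53, so pH = 14.00 − pOH = 11.47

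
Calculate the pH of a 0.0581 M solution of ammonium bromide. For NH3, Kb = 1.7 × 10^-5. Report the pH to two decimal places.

NH4+ is the conjugate acid of the weak base NH3.
Ka = Kw/Kb = 1.0×10^-14 / 1.7 × 10^-5 = 5.88 × 10^-10
Ka = x²/(0.0581 − x) = 5.88 × 10^-10
Since Ka ≪ C₀, x ≈ √(Ka·C₀) = 5.84 × 10^-6 M.
pH = −log(5.84 × 10^-6) = 5.23

pH = 5.23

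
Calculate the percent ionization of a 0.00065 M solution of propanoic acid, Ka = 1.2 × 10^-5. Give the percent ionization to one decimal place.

CH3CH2COOH ⇌ CH3CH2COO- + H+; let x = [H+] at equilibrium.
Ka = x²/(C₀ − x); solving the quadratic gives x = 8.25 × 10^-5 M.
Fraction ionized = 8.25 × 10^-5 / 0.00065 = 0.1269 → 12.7%

12.7%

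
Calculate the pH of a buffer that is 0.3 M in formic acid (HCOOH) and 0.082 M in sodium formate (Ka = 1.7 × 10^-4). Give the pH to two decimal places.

pH = 3.21

pKa = −log(1.7 × 10^-4) = 3.770
Henderson–Hasselbalch: pH = pKa + log([HCOO-]/[HCOOH]) = 3.770 + log(0.082/0.3)
pH = 3.770 + (-0.563) = 3.21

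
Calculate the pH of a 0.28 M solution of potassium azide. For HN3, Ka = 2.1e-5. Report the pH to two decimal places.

pH = 9.06

N3- is the conjugate base of the weak acid HN3.
Kb = Kw/Ka = 1.0×10^-14 / 2.1 × 10^-5 = 4.76 × 10^-10
Kb = [OH-]²/(0.28 − [OH-]) = 4.76 × 10^-10
Since Kb ≪ C₀, [OH-] ≈ √(Kb·C₀) = 1.15 × 10^-5 M.
pOH = −log(1.15 × 10^-5) = 4.94; pH = 14.00 − 4.94 = 9.06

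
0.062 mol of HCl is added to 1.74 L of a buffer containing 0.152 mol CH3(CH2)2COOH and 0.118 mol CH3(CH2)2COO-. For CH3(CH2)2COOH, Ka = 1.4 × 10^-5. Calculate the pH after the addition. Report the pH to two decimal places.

pH = 4.27

Added H+ converts CH3(CH2)2COO- to CH3(CH2)2COOH: CH3(CH2)2COOH → 0.214 mol, CH3(CH2)2COO- → 0.056 mol.
pKa = −log(1.4 × 10^-5) = 4.854
pH = pKa + log([A⁻]/[HA]) = 4.854 + log(0.056/0.214) = 4.854 -0.582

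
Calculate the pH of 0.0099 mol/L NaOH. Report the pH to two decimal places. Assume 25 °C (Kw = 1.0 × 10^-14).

pH = 12.00

NaOH is a strong base; [OH-] = 0.0099 M.
pOH = -log(0.0099) = 2.00
pH = 14.00 - 2.00 = 12.00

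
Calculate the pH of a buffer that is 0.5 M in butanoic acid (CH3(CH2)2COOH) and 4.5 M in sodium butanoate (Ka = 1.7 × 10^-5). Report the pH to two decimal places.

pH = 5.72

pKa = −log(1.7 × 10^-5) = 4.770
Using pH = pKa + log([base]/[acid]) with [base]/[acid] = 4.5/0.5:
pH = 4.770 + (+0.954) = 5.72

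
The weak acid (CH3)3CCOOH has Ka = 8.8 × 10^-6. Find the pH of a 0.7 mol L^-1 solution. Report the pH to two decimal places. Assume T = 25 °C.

pH = 2.61

(CH3)3CCOOH ⇌ (CH3)3CCOO- + H+
From the ICE table, Ka = x²/(0.7 − x) = 8.8 × 10^-6.
Assume x ≪ 0.7: x ≈ √(8.8 × 10^-6 × 0.7) = 2.48 × 10^-3 M
(x/C₀ = 0.35% < 5%, so the approximation holds.)
pH = −log(2.48 × 10^-3) = 2.61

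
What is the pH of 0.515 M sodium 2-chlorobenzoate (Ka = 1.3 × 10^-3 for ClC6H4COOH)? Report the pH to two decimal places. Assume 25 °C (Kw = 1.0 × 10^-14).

pH = 8.30

ClC6H4COO- is the conjugate base of the weak acid ClC6H4COOH.
Kb = Kw/Ka = 1.0×10^-14 / 1.3 × 10^-3 = 7.69 × 10^-12
Kb = [OH-]²/(0.515 − [OH-]) = 7.69 × 10^-12
Neglecting [OH-] in the denominator: [OH-] = √(7.69 × 10^-12 × 0.515) = 1.99 × 10^-6 M
([OH-]/C₀ = 0.00039% < 5%, so the approximation holds.)
pOH = −log(1.99 × 10^-6) = 5.70; pH = 14.00 − 5.70 = 8.30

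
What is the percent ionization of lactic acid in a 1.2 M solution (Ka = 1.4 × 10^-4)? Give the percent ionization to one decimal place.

1.1%

CH3CH(OH)COOH ⇌ CH3CH(OH)COO- + H+; let x = [H+] at equilibrium.
x ≈ √(Ka·C₀) = √(1.4 × 10^-4 × 1.2) = 1.30 × 10^-2 M
% ionization = x/C₀ × 100% = 1.30 × 10^-2/1.2 × 100% = 1.1%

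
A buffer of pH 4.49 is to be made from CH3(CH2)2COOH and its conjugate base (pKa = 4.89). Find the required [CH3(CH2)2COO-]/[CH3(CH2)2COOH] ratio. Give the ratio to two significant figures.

pH = pKa + log(r) ⇒ log(r) = 4.49 − 4.89 = -0.40
r = [CH3(CH2)2COO-]/[CH3(CH2)2COOH] = 10^(-0.40) = 0.398

ratio = 0.40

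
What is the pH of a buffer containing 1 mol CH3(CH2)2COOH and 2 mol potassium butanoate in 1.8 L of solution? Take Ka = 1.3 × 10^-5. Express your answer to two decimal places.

pKa = −log(1.3 × 10^-5) = 4.886
Using pH = pKa + log([base]/[acid]) with [base]/[acid] = 2/1:
pH = 4.886 + (+0.301) = 5.19

pH = 5.19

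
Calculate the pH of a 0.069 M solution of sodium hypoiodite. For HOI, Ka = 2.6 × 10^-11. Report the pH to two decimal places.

pH = 11.70

OI- is the conjugate base of the weak acid HOI.
Kb = Kw/Ka = 1.0×10^-14 / 2.6 × 10^-11 = 3.85 × 10^-4
From the ICE table, Kb = x²/(0.069 − x) = 3.85 × 10^-4.
Here C₀/Kb ≈ 179, so the small-x approximation fails. Use the quadratic:
x = (−Kb + √(Kb² + 4·Kb·C₀))/2 = 4.97 × 10^-3 M
pOH = 2.30, so pH = 14.00 − pOH = 11.70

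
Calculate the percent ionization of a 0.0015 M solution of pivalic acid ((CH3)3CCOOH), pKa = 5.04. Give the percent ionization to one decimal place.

7.5%

(CH3)3CCOOH ⇌ (CH3)3CCOO- + H+; let x = [H+] at equilibrium.
Ka = 10^(−5.04) = 9.12 × 10^-6
Solve x² + 9.12e-06x − 1.37e-08 = 0 → x = 1.12 × 10^-4 M
% ionization = x/C₀ × 100% = 1.12 × 10^-4/0.0015 × 100% = 7.5%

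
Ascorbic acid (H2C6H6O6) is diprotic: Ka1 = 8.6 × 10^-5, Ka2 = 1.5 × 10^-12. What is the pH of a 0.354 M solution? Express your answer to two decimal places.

pH = 2.26

Ka1 ≫ Ka2, so treat the first dissociation as the only significant source of H+.
Ka1 = x²/(0.354 − x) = 8.6 × 10^-5
x ≈ √(8.6 × 10^-5 × 0.354) = 5.52 × 10^-3 M
pH = −log(5.52 × 10^-3) = 2.26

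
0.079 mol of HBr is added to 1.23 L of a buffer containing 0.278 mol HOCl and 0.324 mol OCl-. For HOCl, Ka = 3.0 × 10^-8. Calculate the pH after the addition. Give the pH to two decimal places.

After neutralization: n(HOCl) = 0.357 mol, n(OCl-) = 0.245 mol.
pKa = −log(3.0 × 10^-8) = 7.523
Henderson–Hasselbalch with mole ratio 0.245/0.357: pH = 7.523 + (-0.164)

pH = 7.36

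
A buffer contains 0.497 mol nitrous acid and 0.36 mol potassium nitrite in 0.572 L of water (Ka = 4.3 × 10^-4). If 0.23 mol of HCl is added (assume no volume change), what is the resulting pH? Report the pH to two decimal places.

pH = 2.62

Added H+ converts NO2- to HNO2: HNO2 → 0.727 mol, NO2- → 0.13 mol.
pKa = −log(4.3 × 10^-4) = 3.367
pH = pKa + log([A⁻]/[HA]) = 3.367 + log(0.13/0.727) = 3.367 -0.748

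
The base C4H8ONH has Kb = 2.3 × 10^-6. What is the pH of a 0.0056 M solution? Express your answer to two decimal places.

pH = 10.05

C4H8ONH + H2O ⇌ C4H8ONH2+ + OH-
Kb = [OH-]²/(0.0056 − [OH-]) = 2.3 × 10^-6
Since Kb ≪ C₀, [OH-] ≈ √(Kb·C₀) = 1.13 × 10^-4 M.
pOH = 3.95, so pH = 14.00 − pOH = 10.05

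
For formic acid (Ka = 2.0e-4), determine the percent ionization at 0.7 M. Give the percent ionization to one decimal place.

1.7%

HCOOH ⇌ HCOO- + H+; let x = [H+] at equilibrium.
x ≈ √(Ka·C₀) = √(2.0 × 10^-4 × 0.7) = 1.18 × 10^-2 M
Fraction ionized = 1.18 × 10^-2 / 0.7 = 0.0169 → 1.7%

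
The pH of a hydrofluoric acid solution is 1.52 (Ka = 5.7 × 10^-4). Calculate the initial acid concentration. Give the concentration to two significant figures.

C₀ = 1.6 M

[H+] = 10^(-1.52) = 3.02 × 10^-2 M = x
Ka = x²/(C₀ − x) ⇒ C₀ = x + x²/Ka
C₀ = 3.02 × 10^-2 + (3.02 × 10^-2)²/(5.7 × 10^-4) = 1.63 M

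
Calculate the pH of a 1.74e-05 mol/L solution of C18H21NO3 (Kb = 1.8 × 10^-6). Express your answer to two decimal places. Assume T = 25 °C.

C18H21NO3 + H2O ⇌ C18H22NO3+ + OH-
Kb = x²/(1.74e-05 − x) = 1.8 × 10^-6
Here C₀/Kb ≈ 9.67, so the small-x approximation fails. Use the quadratic:
x = [−1.8e-06 + √(1.8e-06² + 1.25e-10)]/2 = 4.77 × 10^-6 M
pOH = 5.32, so pH = 14.00 − pOH = 8.68

pH = 8.68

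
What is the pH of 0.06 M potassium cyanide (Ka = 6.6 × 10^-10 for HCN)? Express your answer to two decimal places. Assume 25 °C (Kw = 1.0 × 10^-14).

CN- is the conjugate base of the weak acid HCN.
Kb = Kw/Ka = 1.0×10^-14 / 6.6 × 10^-10 = 1.52 × 10^-5
From the ICE table, Kb = x²/(0.06 − x) = 1.52 × 10^-5.
Assume x ≪ 0.06: x ≈ √(1.52 × 10^-5 × 0.06) = 9.55 × 10^-4 M
(x/C₀ = 1.6% < 5%, so the approximation holds.)
pOH = −log(9.55 × 10^-4) = 3.02; pH = 14.00 − 3.02 = 10.98

pH = 10.98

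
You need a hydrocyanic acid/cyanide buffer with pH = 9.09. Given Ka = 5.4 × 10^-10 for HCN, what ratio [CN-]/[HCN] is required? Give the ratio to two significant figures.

pKa = -log(5.4 × 10^-10) = 9.268
pH = pKa + log(r) ⇒ log(r) = 9.09 − 9.268 = -0.178
r = [CN-]/[HCN] = 10^(-0.178) = 0.664

ratio = 0.66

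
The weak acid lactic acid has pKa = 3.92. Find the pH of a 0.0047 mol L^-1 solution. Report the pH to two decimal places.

CH3CH(OH)COOH ⇌ CH3CH(OH)COO- + H+
Ka = 10^(−3.92) = 1.20 × 10^-4
From the ICE table, Ka = [H+]²/(0.0047 − [H+]) = 1.20 × 10^-4.
Here C₀/Ka ≈ 39.2, so the small-[H+] approximation fails. Use the quadratic:
[H+] = (−Ka + √(Ka² + 4·Ka·C₀))/2 = 6.93 × 10^-4 M
pH = −log[H+] = −log(6.93 × 10^-4) = 3.16

pH = 3.16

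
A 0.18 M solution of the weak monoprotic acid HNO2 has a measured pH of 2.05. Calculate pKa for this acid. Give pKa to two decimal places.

[H+] = 10^(-2.05) = 8.91 × 10^-3 M
At equilibrium [HA] = 0.18 − 8.91 × 10^-3 = 1.71 × 10^-1 M
Ka = [H+][A-]/[HA] = (8.91 × 10^-3)² / 1.71 × 10^-1 = 4.64 × 10^-4
pKa = -log(4.64 × 10^-4) = 3.33

pKa = 3.33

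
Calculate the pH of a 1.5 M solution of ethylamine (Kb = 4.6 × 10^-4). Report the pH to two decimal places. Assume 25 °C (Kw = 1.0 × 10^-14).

pH = 12.42

C2H5NH2 + H2O ⇌ C2H5NH3+ + OH-
From the ICE table, Kb = x²/(1.5 − x) = 4.6 × 10^-4.
Neglecting x in the denominator: x = √(4.6 × 10^-4 × 1.5) = 2.63 × 10^-2 M
(x/C₀ = 1.8% < 5%, so the approximation holds.)
pOH = −log(2.63 × 10^-2) = 1.58; pH = 14.00 − 1.58 = 12.42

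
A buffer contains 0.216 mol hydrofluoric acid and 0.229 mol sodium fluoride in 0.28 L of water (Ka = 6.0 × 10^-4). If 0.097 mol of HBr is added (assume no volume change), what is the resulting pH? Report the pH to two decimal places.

pH = 2.85

After neutralization: n(HF) = 0.313 mol, n(F-) = 0.132 mol.
pKa = −log(6.0 × 10^-4) = 3.222
Henderson–Hasselbalch with mole ratio 0.132/0.313: pH = 3.222 + (-0.375)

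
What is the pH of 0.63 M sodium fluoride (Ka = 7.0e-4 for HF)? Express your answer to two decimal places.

pH = 8.48

F- is the conjugate base of the weak acid HF.
Kb = Kw/Ka = 1.0×10^-14 / 7.0 × 10^-4 = 1.43 × 10^-11
From the ICE table, Kb = [OH-]²/(0.63 − [OH-]) = 1.43 × 10^-11.
Assume [OH-] ≪ 0.63: [OH-] ≈ √(1.43 × 10^-11 × 0.63) = 3.00 × 10^-6 M
pOH = 5.52, so pH = 14.00 − pOH = 8.48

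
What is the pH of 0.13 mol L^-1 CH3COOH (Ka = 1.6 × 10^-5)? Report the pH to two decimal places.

pH = 2.84

CH3COOH ⇌ CH3COO- + H+
Ka = [H+]²/(0.13 − [H+]) = 1.6 × 10^-5
Neglecting [H+] in the denominator: [H+] = √(1.6 × 10^-5 × 0.13) = 1.44 × 10^-3 M
pH = −log[H+] = −log(1.44 × 10^-3) = 2.84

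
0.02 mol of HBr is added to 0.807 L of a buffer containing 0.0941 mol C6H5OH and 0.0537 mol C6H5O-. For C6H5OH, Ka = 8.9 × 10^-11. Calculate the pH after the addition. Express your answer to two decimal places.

After neutralization: n(C6H5OH) = 0.114 mol, n(C6H5O-) = 0.0337 mol.
pKa = −log(8.9 × 10^-11) = 10.051
pH = pKa + log(n_C6H5O-/n_C6H5OH) = 10.051 + log(0.0337/0.114) = 10.051 + (-0.529)

pH = 9.52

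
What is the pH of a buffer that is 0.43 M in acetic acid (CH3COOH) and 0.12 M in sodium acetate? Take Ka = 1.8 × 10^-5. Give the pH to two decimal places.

pH = 4.19

pKa = −log(1.8 × 10^-5) = 4.745
Henderson–Hasselbalch: pH = pKa + log([CH3COO-]/[CH3COOH]) = 4.745 + log(0.12/0.43)
pH = 4.745 + (-0.554) = 4.19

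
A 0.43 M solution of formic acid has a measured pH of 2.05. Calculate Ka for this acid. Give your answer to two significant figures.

Ka = 1.9 × 10^-4

[H+] = 10^(-2.05) = 8.91 × 10^-3 M
At equilibrium [HA] = 0.43 − 8.91 × 10^-3 = 4.21 × 10^-1 M
Ka = [H+][A-]/[HA] = (8.91 × 10^-3)² / 4.21 × 10^-1 = 1.9 × 10^-4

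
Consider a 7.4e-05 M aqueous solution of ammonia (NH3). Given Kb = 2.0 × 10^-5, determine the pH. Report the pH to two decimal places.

NH3 + H2O ⇌ NH4+ + OH-
From the ICE table, Kb = x²/(7.4e-05 − x) = 2.0 × 10^-5.
The 5% rule fails; solving x² + Kb·x − Kb·C₀ = 0 exactly:
x = (−Kb + √(Kb² + 4·Kb·C₀))/2 = 2.97 × 10^-5 M
pOH = 4.53, so pH = 14.00 − pOH = 9.47

pH = 9.47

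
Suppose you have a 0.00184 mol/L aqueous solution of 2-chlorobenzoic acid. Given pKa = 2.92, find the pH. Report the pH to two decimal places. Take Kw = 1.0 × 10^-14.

ClC6H4COOH ⇌ ClC6H4COO- + H+
Ka = 10^(−2.92) = 1.20 × 10^-3
Ka = [H+]²/(0.00184 − [H+]) = 1.20 × 10^-3
[H+] is not negligible relative to C₀; solve [H+]² + 0.0012·[H+] − 2.21e-06 = 0.
[H+] = [−0.0012 + √(0.0012² + 8.83e-06)]/2 = 1.00 × 10^-3 M
pH = −log[H+] = −log(1.00 × 10^-3) = 3.00

pH = 3.00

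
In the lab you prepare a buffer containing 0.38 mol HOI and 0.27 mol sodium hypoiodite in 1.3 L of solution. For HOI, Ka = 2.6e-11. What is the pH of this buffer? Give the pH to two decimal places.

pH = 10.44

pKa = −log(2.6 × 10^-11) = 10.585
Henderson–Hasselbalch: pH = pKa + log([OI-]/[HOI]) = 10.585 + log(0.27/0.38)
pH = 10.585 + (-0.148) = 10.44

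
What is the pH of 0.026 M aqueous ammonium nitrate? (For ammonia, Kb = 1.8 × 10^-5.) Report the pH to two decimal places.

NH4+ is the conjugate acid of the weak base NH3.
Ka = Kw/Kb = 1.0×10^-14 / 1.8 × 10^-5 = 5.56 × 10^-10
From the ICE table, Ka = [H+]²/(0.026 − [H+]) = 5.56 × 10^-10.
Since Ka ≪ C₀, [H+] ≈ √(Ka·C₀) = 3.80 × 10^-6 M.
pH = −log(3.80 × 10^-6) = 5.42

pH = 5.42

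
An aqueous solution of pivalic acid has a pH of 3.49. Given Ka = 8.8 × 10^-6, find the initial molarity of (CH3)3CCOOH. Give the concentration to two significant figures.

C₀ = 1.2 × 10^-2 M

[H+] = 10^(-3.49) = 3.24 × 10^-4 M = x
Ka = x²/(C₀ − x) ⇒ C₀ = x + x²/Ka
C₀ = 3.24 × 10^-4 + (3.24 × 10^-4)²/(8.8 × 10^-6) = 1.23 × 10^-2 M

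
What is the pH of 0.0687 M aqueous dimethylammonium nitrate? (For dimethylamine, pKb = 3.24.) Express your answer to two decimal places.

(CH3)2NH2+ is the conjugate acid of the weak base (CH3)2NH.
Kb = 10^(−3.24) = 5.75 × 10^-4
Ka = Kw/Kb = 1.0×10^-14 / 5.75 × 10^-4 = 1.74 × 10^-11
From the ICE table, Ka = [H+]²/(0.0687 − [H+]) = 1.74 × 10^-11.
Assume [H+] ≪ 0.0687: [H+] ≈ √(1.74 × 10^-11 × 0.0687) = 1.09 × 10^-6 M
pH = −log[H+] = −log(1.09 × 10^-6) = 5.96

pH = 5.96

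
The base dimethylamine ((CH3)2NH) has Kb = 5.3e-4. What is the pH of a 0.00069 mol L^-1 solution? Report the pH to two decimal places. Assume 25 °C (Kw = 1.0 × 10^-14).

(CH3)2NH + H2O ⇌ (CH3)2NH2+ + OH-
Kb = [OH-]²/(0.00069 − [OH-]) = 5.3 × 10^-4
[OH-] is not negligible relative to C₀; solve [OH-]² + 0.00053·[OH-] − 3.66e-07 = 0.
[OH-] = (−Kb + √(Kb² + 4·Kb·C₀))/2 = 3.95 × 10^-4 M
pOH = 3.40, so pH = 14.00 − pOH = 10.60

pH = 10.60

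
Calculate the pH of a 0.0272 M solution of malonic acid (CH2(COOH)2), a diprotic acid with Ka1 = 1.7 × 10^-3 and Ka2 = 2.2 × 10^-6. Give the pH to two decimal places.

pH = 2.22

Ka1 ≫ Ka2, so treat the first dissociation as the only significant source of H+.
Ka1 = x²/(0.0272 − x) = 1.7 × 10^-3
Solving the quadratic: x = (−Ka1 + √(Ka1² + 4·Ka1·C₀))/2 = 6.00 × 10^-3 M
pH = −log(6.00 × 10^-3) = 2.22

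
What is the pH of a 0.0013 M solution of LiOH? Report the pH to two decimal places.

LiOH is a strong base; [OH-] = 0.0013 M.
pOH = -log(0.0013) = 2.89
pH = 14.00 - 2.89 = 11.11

pH = 11.11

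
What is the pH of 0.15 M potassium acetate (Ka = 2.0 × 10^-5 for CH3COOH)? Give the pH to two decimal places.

pH = 8.94

CH3COO- is the conjugate base of the weak acid CH3COOH.
Kb = Kw/Ka = 1.0×10^-14 / 2.0 × 10^-5 = 5.00 × 10^-10
Kb = [OH-]²/(0.15 − [OH-]) = 5.00 × 10^-10
Assume [OH-] ≪ 0.15: [OH-] ≈ √(5.00 × 10^-10 × 0.15) = 8.66 × 10^-6 M
([OH-]/C₀ = 0.0058% < 5%, so the approximation holds.)
pOH = −log(8.66 × 10^-6) = 5.06; pH = 14.00 − 5.06 = 8.94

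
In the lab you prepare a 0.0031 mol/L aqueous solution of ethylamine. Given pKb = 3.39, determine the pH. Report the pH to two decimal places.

pH = 10.97

C2H5NH2 + H2O ⇌ C2H5NH3+ + OH-
Kb = 10^(−3.39) = 4.07 × 10^-4
From the ICE table, Kb = x²/(0.0031 − x) = 4.07 × 10^-4.
Here C₀/Kb ≈ 7.62, so the small-x approximation fails. Use the quadratic:
x = [−0.000407 + √(0.000407² + 5.05e-06)]/2 = 9.38 × 10^-4 M
pOH = 3.03, so pH = 14.00 − pOH = 10.97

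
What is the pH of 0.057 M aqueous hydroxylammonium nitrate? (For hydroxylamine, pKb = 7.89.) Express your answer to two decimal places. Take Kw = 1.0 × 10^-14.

NH3OH+ is the conjugate acid of the weak base NH2OH.
Kb = 10^(−7.89) = 1.29 × 10^-8
Ka = Kw/Kb = 1.0×10^-14 / 1.29 × 10^-8 = 7.75 × 10^-7
From the ICE table, Ka = [H+]²/(0.057 − [H+]) = 7.75 × 10^-7.
Neglecting [H+] in the denominator: [H+] = √(7.75 × 10^-7 × 0.057) = 2.10 × 10^-4 M
([H+]/C₀ = 0.37% < 5%, so the approximation holds.)
pH = −log[H+] = −log(2.10 × 10^-4) = 3.68

pH = 3.68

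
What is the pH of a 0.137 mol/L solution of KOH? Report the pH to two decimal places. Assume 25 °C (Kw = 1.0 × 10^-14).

KOH is a strong base; [OH-] = 0.137 M.
pOH = -log(0.137) = 0.86
pH = 14.00 - 0.86 = 13.14

pH = 13.14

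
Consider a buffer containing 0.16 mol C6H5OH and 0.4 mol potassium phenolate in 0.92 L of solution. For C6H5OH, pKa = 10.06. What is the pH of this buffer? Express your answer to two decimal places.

Henderson–Hasselbalch: pH = pKa + log([C6H5O-]/[C6H5OH]) = 10.06 + log(0.4/0.16)
pH = 10.06 + (+0.398) = 10.46

pH = 10.46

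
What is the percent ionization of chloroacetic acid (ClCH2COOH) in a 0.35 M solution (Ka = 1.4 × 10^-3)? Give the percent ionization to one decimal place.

6.1%

ClCH2COOH ⇌ ClCH2COO- + H+; let x = [H+] at equilibrium.
Ka = x²/(C₀ − x); solving the quadratic gives x = 2.14 × 10^-2 M.
% ionization = x/C₀ × 100% = 2.14 × 10^-2/0.35 × 100% = 6.1%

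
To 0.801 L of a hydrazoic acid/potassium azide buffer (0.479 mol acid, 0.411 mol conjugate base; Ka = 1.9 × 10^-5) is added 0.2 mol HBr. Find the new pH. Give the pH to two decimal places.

pH = 4.21

Added H+ converts N3- to HN3: HN3 → 0.679 mol, N3- → 0.211 mol.
pKa = −log(1.9 × 10^-5) = 4.721
pH = pKa + log([A⁻]/[HA]) = 4.721 + log(0.211/0.679) = 4.721 -0.508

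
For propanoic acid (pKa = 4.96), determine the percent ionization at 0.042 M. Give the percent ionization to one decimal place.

CH3CH2COOH ⇌ CH3CH2COO- + H+; let x = [H+] at equilibrium.
Ka = 10^(−4.96) = 1.10 × 10^-5
x ≈ √(Ka·C₀) = √(1.10 × 10^-5 × 0.042) = 6.80 × 10^-4 M
% ionization = x/C₀ × 100% = 6.80 × 10^-4/0.042 × 100% = 1.6%

1.6%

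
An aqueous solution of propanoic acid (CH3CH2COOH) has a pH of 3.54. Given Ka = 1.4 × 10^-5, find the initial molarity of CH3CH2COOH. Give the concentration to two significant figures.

C₀ = 6.2 × 10^-3 M

[H+] = 10^(-3.54) = 2.88 × 10^-4 M = x
Ka = x²/(C₀ − x) ⇒ C₀ = x + x²/Ka
C₀ = 2.88 × 10^-4 + (2.88 × 10^-4)²/(1.4 × 10^-5) = 6.21 × 10^-3 M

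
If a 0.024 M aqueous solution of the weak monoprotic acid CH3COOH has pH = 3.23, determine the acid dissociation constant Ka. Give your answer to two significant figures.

[H+] = 10^(-3.23) = 5.89 × 10^-4 M
At equilibrium [HA] = 0.024 − 5.89 × 10^-4 = 2.34 × 10^-2 M
Ka = [H+][A-]/[HA] = (5.89 × 10^-4)² / 2.34 × 10^-2 = 1.5 × 10^-5

Ka = 1.5 × 10^-5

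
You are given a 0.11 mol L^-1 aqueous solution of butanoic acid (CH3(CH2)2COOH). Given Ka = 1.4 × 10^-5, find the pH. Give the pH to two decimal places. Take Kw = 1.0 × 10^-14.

pH = 2.91

CH3(CH2)2COOH ⇌ CH3(CH2)2COO- + H+
From the ICE table, Ka = [H+]²/(0.11 − [H+]) = 1.4 × 10^-5.
Neglecting [H+] in the denominator: [H+] = √(1.4 × 10^-5 × 0.11) = 1.24 × 10^-3 M
pH = −log[H+] = −log(1.24 × 10^-3) = 2.91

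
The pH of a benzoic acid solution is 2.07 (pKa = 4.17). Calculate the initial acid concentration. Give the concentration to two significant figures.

C₀ = 1.1 M

[H+] = 10^(-2.07) = 8.51 × 10^-3 M = x
Ka = 10^(−4.17) = 6.76 × 10^-5
Ka = x²/(C₀ − x) ⇒ C₀ = x + x²/Ka
C₀ = 8.51 × 10^-3 + (8.51 × 10^-3)²/(6.76 × 10^-5) = 1.08 M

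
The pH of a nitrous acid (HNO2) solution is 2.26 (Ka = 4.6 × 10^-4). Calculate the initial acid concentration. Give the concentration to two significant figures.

C₀ = 7.1 × 10^-2 M

[H+] = 10^(-2.26) = 5.50 × 10^-3 M = x
Ka = x²/(C₀ − x) ⇒ C₀ = x + x²/Ka
C₀ = 5.50 × 10^-3 + (5.50 × 10^-3)²/(4.6 × 10^-4) = 7.13 × 10^-2 M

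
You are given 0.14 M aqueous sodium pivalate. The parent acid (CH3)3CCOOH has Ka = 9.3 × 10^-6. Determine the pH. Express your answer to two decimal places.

pH = 9.09

(CH3)3CCOO- is the conjugate base of the weak acid (CH3)3CCOOH.
Kb = Kw/Ka = 1.0×10^-14 / 9.3 × 10^-6 = 1.08 × 10^-9
Kb = [OH-]²/(0.14 − [OH-]) = 1.08 × 10^-9
Assume [OH-] ≪ 0.14: [OH-] ≈ √(1.08 × 10^-9 × 0.14) = 1.23 × 10^-5 M
pOH = −log(1.23 × 10^-5) = 4.91; pH = 14.00 − 4.91 = 9.09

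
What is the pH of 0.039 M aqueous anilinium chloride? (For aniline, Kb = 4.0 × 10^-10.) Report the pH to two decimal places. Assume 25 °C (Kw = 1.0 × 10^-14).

pH = 3.01

C6H5NH3+ is the conjugate acid of the weak base C6H5NH2.
Ka = Kw/Kb = 1.0×10^-14 / 4.0 × 10^-10 = 2.50 × 10^-5
Ka = x²/(0.039 − x) = 2.50 × 10^-5
Neglecting x in the denominator: x = √(2.50 × 10^-5 × 0.039) = 9.87 × 10^-4 M
pH = −log[H+] = −log(9.87 × 10^-4) = 3.01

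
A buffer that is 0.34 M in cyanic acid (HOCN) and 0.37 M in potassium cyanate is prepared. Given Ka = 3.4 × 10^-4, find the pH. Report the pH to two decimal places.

pH = 3.51

pKa = −log(3.4 × 10^-4) = 3.469
pH = pKa + log([A⁻]/[HA]) = 3.469 + log(0.37/0.34)
pH = 3.469 + (+0.037) = 3.51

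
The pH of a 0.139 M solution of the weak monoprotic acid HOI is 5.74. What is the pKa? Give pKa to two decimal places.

pKa = 10.62

[H+] = 10^(-5.74) = 1.82 × 10^-6 M
At equilibrium [HA] = 0.139 − 1.82 × 10^-6 = 1.39 × 10^-1 M
Ka = [H+][A-]/[HA] = (1.82 × 10^-6)² / 1.39 × 10^-1 = 2.38 × 10^-11
pKa = -log(2.38 × 10^-11) = 10.62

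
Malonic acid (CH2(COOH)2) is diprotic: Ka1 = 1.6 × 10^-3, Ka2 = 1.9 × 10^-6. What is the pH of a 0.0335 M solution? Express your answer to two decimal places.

Ka1 ≫ Ka2, so treat the first dissociation as the only significant source of H+.
Ka1 = x²/(0.0335 − x) = 1.6 × 10^-3
Solving the quadratic: x = (−Ka1 + √(Ka1² + 4·Ka1·C₀))/2 = 6.56 × 10^-3 M
pH = −log(6.56 × 10^-3) = 2.18

pH = 2.18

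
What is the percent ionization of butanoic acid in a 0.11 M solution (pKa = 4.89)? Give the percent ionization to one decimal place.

CH3(CH2)2COOH ⇌ CH3(CH2)2COO- + H+; let x = [H+] at equilibrium.
Ka = 10^(−4.89) = 1.29 × 10^-5
x ≈ √(Ka·C₀) = √(1.29 × 10^-5 × 0.11) = 1.19 × 10^-3 M
% ionization = x/C₀ × 100% = 1.19 × 10^-3/0.11 × 100% = 1.1%

1.1%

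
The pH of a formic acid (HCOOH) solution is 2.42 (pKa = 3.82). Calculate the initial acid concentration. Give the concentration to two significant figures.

C₀ = 9.9 × 10^-2 M

[H+] = 10^(-2.42) = 3.80 × 10^-3 M = x
Ka = 10^(−3.82) = 1.51 × 10^-4
Ka = x²/(C₀ − x) ⇒ C₀ = x + x²/Ka
C₀ = 3.80 × 10^-3 + (3.80 × 10^-3)²/(1.51 × 10^-4) = 9.94 × 10^-2 M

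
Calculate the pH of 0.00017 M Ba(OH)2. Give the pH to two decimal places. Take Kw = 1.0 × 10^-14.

pH = 10.53

Ba(OH)2 is a strong base (each formula unit releases 2 OH-); [OH-] = 0.00034 M.
pOH = -log(0.00034) = 3.47
pH = 14.00 - 3.47 = 10.53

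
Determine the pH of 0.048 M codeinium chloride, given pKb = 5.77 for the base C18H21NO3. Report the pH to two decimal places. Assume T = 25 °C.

C18H22NO3+ is the conjugate acid of the weak base C18H21NO3.
Kb = 10^(−5.77) = 1.70 × 10^-6
Ka = Kw/Kb = 1.0×10^-14 / 1.70 × 10^-6 = 5.88 × 10^-9
From the ICE table, Ka = x²/(0.048 − x) = 5.88 × 10^-9.
Since Ka ≪ C₀, x ≈ √(Ka·C₀) = 1.68 × 10^-5 M.
pH = −log[H+] = −log(1.68 × 10^-5) = 4.77

pH = 4.77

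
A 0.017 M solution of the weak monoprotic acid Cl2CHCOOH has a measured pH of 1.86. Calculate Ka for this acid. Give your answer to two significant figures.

Ka = 6.0 × 10^-2

[H+] = 10^(-1.86) = 1.38 × 10^-2 M
At equilibrium [HA] = 0.017 − 1.38 × 10^-2 = 3.20 × 10^-3 M
Ka = [H+][A-]/[HA] = (1.38 × 10^-2)² / 3.20 × 10^-3 = 6.0 × 10^-2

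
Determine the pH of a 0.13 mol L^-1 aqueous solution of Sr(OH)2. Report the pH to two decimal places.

pH = 13.41

Sr(OH)2 is a strong base (each formula unit releases 2 OH-); [OH-] = 0.26 M.
pOH = -log(0.26) = 0.59
pH = 14.00 - 0.59 = 13.41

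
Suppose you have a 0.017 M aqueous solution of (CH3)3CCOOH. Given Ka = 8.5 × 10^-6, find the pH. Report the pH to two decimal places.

pH = 3.42

(CH3)3CCOOH ⇌ (CH3)3CCOO- + H+
Let x = [H+] at equilibrium. Ka = x²/(0.017 − x).
Neglecting x in the denominator: x = √(8.5 × 10^-6 × 0.017) = 3.80 × 10^-4 M
(x/C₀ = 2.2% < 5%, so the approximation holds.)
pH = −log[H+] = −log(3.80 × 10^-4) = 3.42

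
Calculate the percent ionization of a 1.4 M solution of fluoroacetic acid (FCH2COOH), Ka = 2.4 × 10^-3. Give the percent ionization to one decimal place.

4.1%

FCH2COOH ⇌ FCH2COO- + H+; let x = [H+] at equilibrium.
x ≈ √(Ka·C₀) = √(2.4 × 10^-3 × 1.4) = 5.80 × 10^-2 M
Fraction ionized = 5.80 × 10^-2 / 1.4 = 0.0414 → 4.1%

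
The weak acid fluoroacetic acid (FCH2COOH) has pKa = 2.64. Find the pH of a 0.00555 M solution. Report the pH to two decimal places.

FCH2COOH ⇌ FCH2COO- + H+
Ka = 10^(−2.64) = 2.29 × 10^-3
From the ICE table, Ka = [H+]²/(0.00555 − [H+]) = 2.29 × 10^-3.
Here C₀/Ka ≈ 2.42, so the small-[H+] approximation fails. Use the quadratic:
[H+] = [−0.00229 + √(0.00229² + 5.08e-05)]/2 = 2.60 × 10^-3 M
pH = −log(2.60 × 10^-3) = 2.59

pH = 2.59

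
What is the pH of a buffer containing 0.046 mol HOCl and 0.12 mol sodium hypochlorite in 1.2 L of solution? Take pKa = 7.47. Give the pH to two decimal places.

pH = pKa + log([A⁻]/[HA]) = 7.47 + log(0.12/0.046)
pH = 7.47 + (+0.416) = 7.89

pH = 7.89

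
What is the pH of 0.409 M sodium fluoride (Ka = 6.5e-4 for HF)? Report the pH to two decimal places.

F- is the conjugate base of the weak acid HF.
Kb = Kw/Ka = 1.0×10^-14 / 6.5 × 10^-4 = 1.54 × 10^-11
From the ICE table, Kb = x²/(0.409 − x) = 1.54 × 10^-11.
Assume x ≪ 0.409: x ≈ √(1.54 × 10^-11 × 0.409) = 2.51 × 10^-6 M
(x/C₀ = 0.00061% < 5%, so the approximation holds.)
pOH = −log(2.51 × 10^-6) = 5.60; pH = 14.00 − 5.60 = 8.40

pH = 8.40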